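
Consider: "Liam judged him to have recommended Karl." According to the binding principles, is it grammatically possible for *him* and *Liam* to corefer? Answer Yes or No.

No

*him* is a pronoun; Principle B requires it to be free in its binding domain — the matrix clause.
— Liam: subject of the matrix clause; c-commands the pronoun within its binding domain — blocked (Principle B).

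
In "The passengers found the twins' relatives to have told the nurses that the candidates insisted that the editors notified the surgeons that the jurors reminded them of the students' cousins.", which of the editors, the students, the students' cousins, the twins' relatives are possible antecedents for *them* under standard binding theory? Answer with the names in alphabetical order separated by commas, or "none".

the editors, the twins' relatives

*them* is a pronoun; Principle B requires it to be free in its binding domain — the clause headed by 'reminded'.
— the editors: subject of the clause headed by 'notified'; c-commands the pronoun but lies outside its binding domain — allowed.
— the students: possessor inside the second object DP of the clause headed by 'reminded'; is c-commanded by the pronoun; coreference would bind this R-expression — blocked (Principle C).
— the students' cousins: second object of the clause headed by 'reminded'; is c-commanded by the pronoun; coreference would bind this R-expression — blocked (Principle C).
— the twins' relatives: subject of the clause headed by 'told'; c-commands the pronoun but lies outside its binding domain — allowed.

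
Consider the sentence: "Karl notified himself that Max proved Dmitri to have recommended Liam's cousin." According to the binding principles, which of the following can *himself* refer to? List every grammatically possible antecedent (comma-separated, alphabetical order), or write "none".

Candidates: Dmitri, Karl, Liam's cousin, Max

*himself* is a reflexive; Principle A requires it to be bound within its binding domain — the matrix clause.
— Dmitri: subject of the clause headed by 'recommended'; does not c-command the reflexive — cannot bind it (Principle A).
— Karl: subject of the matrix clause; c-commands the reflexive within its binding domain — allowed (Principle A).
— Liam's cousin: object of the clause headed by 'recommended'; does not c-command the reflexive — cannot bind it (Principle A).
— Max: subject of the clause headed by 'proved'; does not c-command the reflexive — cannot bind it (Principle A).

Karl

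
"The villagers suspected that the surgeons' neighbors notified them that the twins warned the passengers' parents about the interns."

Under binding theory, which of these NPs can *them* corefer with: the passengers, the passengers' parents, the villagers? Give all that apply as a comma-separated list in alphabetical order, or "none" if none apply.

the villagers

*them* is a pronoun; Principle B requires it to be free in its binding domain — the clause headed by 'notified'.
— the passengers: possessor inside the object DP of the clause headed by 'warned'; is c-commanded by the pronoun; coreference would bind this R-expression — blocked (Principle C).
— the passengers' parents: object of the clause headed by 'warned'; is c-commanded by the pronoun; coreference would bind this R-expression — blocked (Principle C).
— the villagers: subject of the matrix clause; c-commands the pronoun but lies outside its binding domain — allowed.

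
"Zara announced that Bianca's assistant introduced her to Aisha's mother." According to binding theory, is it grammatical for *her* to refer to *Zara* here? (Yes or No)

*Zara* is an R-expression; Principle C requires it to be free (not bound by any c-commanding expression).
— her: object of the clause headed by 'introduced'; the pronoun does not c-command the R-expression — coreference allowed.

Yes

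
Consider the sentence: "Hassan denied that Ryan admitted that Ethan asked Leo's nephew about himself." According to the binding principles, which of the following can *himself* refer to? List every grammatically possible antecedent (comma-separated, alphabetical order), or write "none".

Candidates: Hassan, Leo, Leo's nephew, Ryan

*himself* is a reflexive; Principle A requires it to be bound within its binding domain — the clause headed by 'asked'.
— Hassan: subject of the matrix clause; c-commands the reflexive but lies outside its binding domain — cannot bind it (Principle A).
— Leo: possessor inside the object DP of the clause headed by 'asked'; does not c-command the reflexive — cannot bind it (Principle A).
— Leo's nephew: object of the clause headed by 'asked'; c-commands the reflexive within its binding domain — allowed (Principle A).
— Ryan: subject of the clause headed by 'admitted'; c-commands the reflexive but lies outside its binding domain — cannot bind it (Principle A).

Leo's nephew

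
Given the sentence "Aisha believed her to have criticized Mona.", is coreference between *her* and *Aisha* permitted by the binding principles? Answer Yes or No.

No

*her* is a pronoun; Principle B requires it to be free in its binding domain — the matrix clause.
— Aisha: subject of the matrix clause; c-commands the pronoun within its binding domain — blocked (Principle B).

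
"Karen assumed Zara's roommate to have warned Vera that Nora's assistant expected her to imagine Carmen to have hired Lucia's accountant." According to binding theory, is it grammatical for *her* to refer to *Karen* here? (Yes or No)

*Karen* is an R-expression; Principle C requires it to be free (not bound by any c-commanding expression).
— her: subject of the clause headed by 'imagine'; the pronoun does not c-command the R-expression — coreference allowed.

Yes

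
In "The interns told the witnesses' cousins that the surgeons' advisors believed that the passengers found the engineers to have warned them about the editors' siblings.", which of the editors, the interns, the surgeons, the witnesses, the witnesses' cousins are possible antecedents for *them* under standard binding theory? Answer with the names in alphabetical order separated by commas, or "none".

the interns, the surgeons, the witnesses, the witnesses' cousins

*them* is a pronoun; Principle B requires it to be free in its binding domain — the clause headed by 'warned'.
— the editors: possessor inside the second object DP of the clause headed by 'warned'; is c-commanded by the pronoun; coreference would bind this R-expression — blocked (Principle C).
— the interns: subject of the matrix clause; c-commands the pronoun but lies outside its binding domain — allowed.
— the surgeons: possessor inside the subject DP of the clause headed by 'believed'; does not c-command the pronoun — Principle B does not apply; allowed.
— the witnesses: possessor inside the object DP of the matrix clause; does not c-command the pronoun — Principle B does not apply; allowed.
— the witnesses' cousins: object of the matrix clause; c-commands the pronoun but lies outside its binding domain — allowed.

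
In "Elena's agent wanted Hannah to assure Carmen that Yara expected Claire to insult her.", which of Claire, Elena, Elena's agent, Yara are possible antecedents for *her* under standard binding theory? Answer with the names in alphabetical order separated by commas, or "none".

*her* is a pronoun; Principle B requires it to be free in its binding domain — the clause headed by 'insult'.
— Claire: subject of the clause headed by 'insult'; c-commands the pronoun within its binding domain — blocked (Principle B).
— Elena: possessor inside the subject DP of the matrix clause; does not c-command the pronoun — Principle B does not apply; allowed.
— Elena's agent: subject of the matrix clause; c-commands the pronoun but lies outside its binding domain — allowed.
— Yara: subject of the clause headed by 'expected'; c-commands the pronoun but lies outside its binding domain — allowed.

Elena, Elena's agent, Yara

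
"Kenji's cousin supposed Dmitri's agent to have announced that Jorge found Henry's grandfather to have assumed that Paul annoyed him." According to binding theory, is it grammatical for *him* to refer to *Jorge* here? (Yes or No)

Yes

*Jorge* is an R-expression; Principle C requires it to be free (not bound by any c-commanding expression).
— him: object of the clause headed by 'annoyed'; the pronoun does not c-command the R-expression — coreference allowed.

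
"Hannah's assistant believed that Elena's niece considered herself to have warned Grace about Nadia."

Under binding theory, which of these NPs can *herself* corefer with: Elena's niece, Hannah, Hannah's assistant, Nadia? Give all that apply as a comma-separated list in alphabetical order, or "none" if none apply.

Elena's niece

*herself* is a reflexive; Principle A requires it to be bound within its binding domain — the clause headed by 'considered'.
— Elena's niece: subject of the clause headed by 'considered'; c-commands the reflexive within its binding domain — allowed (Principle A).
— Hannah: possessor inside the subject DP of the matrix clause; does not c-command the reflexive — cannot bind it (Principle A).
— Hannah's assistant: subject of the matrix clause; c-commands the reflexive but lies outside its binding domain — cannot bind it (Principle A).
— Nadia: second object of the clause headed by 'warned'; does not c-command the reflexive — cannot bind it (Principle A).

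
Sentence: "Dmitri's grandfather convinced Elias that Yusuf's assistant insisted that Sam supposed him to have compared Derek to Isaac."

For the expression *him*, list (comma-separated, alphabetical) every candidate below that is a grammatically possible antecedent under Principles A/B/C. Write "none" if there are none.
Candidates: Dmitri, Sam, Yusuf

*him* is a pronoun; Principle B requires it to be free in its binding domain — the clause headed by 'supposed'.
— Dmitri: possessor inside the subject DP of the matrix clause; does not c-command the pronoun — Principle B does not apply; allowed.
— Sam: subject of the clause headed by 'supposed'; c-commands the pronoun within its binding domain — blocked (Principle B).
— Yusuf: possessor inside the subject DP of the clause headed by 'insisted'; does not c-command the pronoun — Principle B does not apply; allowed.

Dmitri, Yusuf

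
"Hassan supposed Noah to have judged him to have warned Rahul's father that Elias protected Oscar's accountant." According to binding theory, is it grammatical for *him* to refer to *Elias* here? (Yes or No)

*Elias* is an R-expression; Principle C requires it to be free (not bound by any c-commanding expression).
— him: subject of the clause headed by 'warned'; the pronoun c-commands the R-expression — coreference blocked (Principle C).

No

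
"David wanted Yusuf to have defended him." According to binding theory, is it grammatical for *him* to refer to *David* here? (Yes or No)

Yes

*David* is an R-expression; Principle C requires it to be free (not bound by any c-commanding expression).
— him: object of the clause headed by 'defended'; the pronoun does not c-command the R-expression — coreference allowed.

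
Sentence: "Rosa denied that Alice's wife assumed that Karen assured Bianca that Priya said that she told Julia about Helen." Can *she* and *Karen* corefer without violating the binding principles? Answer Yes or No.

*Karen* is an R-expression; Principle C requires it to be free (not bound by any c-commanding expression).
— she: subject of the clause headed by 'told'; the pronoun does not c-command the R-expression — coreference allowed.

Yes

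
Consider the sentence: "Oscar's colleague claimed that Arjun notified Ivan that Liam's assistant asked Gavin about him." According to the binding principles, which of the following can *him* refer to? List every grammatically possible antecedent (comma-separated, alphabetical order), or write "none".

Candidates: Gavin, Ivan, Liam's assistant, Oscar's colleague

*him* is a pronoun; Principle B requires it to be free in its binding domain — the clause headed by 'asked'.
— Gavin: object of the clause headed by 'asked'; c-commands the pronoun within its binding domain — blocked (Principle B).
— Ivan: object of the clause headed by 'notified'; c-commands the pronoun but lies outside its binding domain — allowed.
— Liam's assistant: subject of the clause headed by 'asked'; c-commands the pronoun within its binding domain — blocked (Principle B).
— Oscar's colleague: subject of the matrix clause; c-commands the pronoun but lies outside its binding domain — allowed.

Ivan, Oscar's colleague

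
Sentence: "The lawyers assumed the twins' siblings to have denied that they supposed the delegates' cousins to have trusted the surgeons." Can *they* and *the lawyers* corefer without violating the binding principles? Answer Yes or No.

*the lawyers* is an R-expression; Principle C requires it to be free (not bound by any c-commanding expression).
— they: subject of the clause headed by 'supposed'; the pronoun does not c-command the R-expression — coreference allowed.

Yes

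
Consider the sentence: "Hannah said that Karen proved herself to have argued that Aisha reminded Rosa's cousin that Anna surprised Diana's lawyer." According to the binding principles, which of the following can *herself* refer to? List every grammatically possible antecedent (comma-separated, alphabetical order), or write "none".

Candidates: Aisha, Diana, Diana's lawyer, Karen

*herself* is a reflexive; Principle A requires it to be bound within its binding domain — the clause headed by 'proved'.
— Aisha: subject of the clause headed by 'reminded'; does not c-command the reflexive — cannot bind it (Principle A).
— Diana: possessor inside the object DP of the clause headed by 'surprised'; does not c-command the reflexive — cannot bind it (Principle A).
— Diana's lawyer: object of the clause headed by 'surprised'; does not c-command the reflexive — cannot bind it (Principle A).
— Karen: subject of the clause headed by 'proved'; c-commands the reflexive within its binding domain — allowed (Principle A).

Karen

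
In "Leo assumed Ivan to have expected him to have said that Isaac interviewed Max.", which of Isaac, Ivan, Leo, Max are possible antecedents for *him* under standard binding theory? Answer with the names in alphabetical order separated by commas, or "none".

*him* is a pronoun; Principle B requires it to be free in its binding domain — the clause headed by 'expected'.
— Isaac: subject of the clause headed by 'interviewed'; is c-commanded by the pronoun; coreference would bind this R-expression — blocked (Principle C).
— Ivan: subject of the clause headed by 'expected'; c-commands the pronoun within its binding domain — blocked (Principle B).
— Leo: subject of the matrix clause; c-commands the pronoun but lies outside its binding domain — allowed.
— Max: object of the clause headed by 'interviewed'; is c-commanded by the pronoun; coreference would bind this R-expression — blocked (Principle C).

Leo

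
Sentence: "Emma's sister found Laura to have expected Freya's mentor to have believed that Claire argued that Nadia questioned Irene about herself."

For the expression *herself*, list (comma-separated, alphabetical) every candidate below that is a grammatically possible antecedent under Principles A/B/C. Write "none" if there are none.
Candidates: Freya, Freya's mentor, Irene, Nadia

*herself* is a reflexive; Principle A requires it to be bound within its binding domain — the clause headed by 'questioned'.
— Freya: possessor inside the subject DP of the clause headed by 'believed'; does not c-command the reflexive — cannot bind it (Principle A).
— Freya's mentor: subject of the clause headed by 'believed'; c-commands the reflexive but lies outside its binding domain — cannot bind it (Principle A).
— Irene: object of the clause headed by 'questioned'; c-commands the reflexive within its binding domain — allowed (Principle A).
— Nadia: subject of the clause headed by 'questioned'; c-commands the reflexive within its binding domain — allowed (Principle A).

Irene, Nadia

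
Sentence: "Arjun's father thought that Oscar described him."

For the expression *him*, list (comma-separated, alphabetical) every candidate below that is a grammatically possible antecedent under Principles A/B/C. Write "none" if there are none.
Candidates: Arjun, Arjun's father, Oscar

*him* is a pronoun; Principle B requires it to be free in its binding domain — the clause headed by 'described'.
— Arjun: possessor inside the subject DP of the matrix clause; does not c-command the pronoun — Principle B does not apply; allowed.
— Arjun's father: subject of the matrix clause; c-commands the pronoun but lies outside its binding domain — allowed.
— Oscar: subject of the clause headed by 'described'; c-commands the pronoun within its binding domain — blocked (Principle B).

Arjun, Arjun's father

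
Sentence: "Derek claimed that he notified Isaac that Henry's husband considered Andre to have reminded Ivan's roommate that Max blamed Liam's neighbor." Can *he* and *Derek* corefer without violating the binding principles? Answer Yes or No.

*Derek* is an R-expression; Principle C requires it to be free (not bound by any c-commanding expression).
— he: subject of the clause headed by 'notified'; the pronoun does not c-command the R-expression — coreference allowed.

Yes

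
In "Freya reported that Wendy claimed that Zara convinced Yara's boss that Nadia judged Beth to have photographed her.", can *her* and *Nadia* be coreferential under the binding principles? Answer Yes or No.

Yes

*Nadia* is an R-expression; Principle C requires it to be free (not bound by any c-commanding expression).
— her: object of the clause headed by 'photographed'; the pronoun does not c-command the R-expression — coreference allowed.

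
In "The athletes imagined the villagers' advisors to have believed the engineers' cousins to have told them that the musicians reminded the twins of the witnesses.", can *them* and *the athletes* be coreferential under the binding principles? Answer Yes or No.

*the athletes* is an R-expression; Principle C requires it to be free (not bound by any c-commanding expression).
— them: object of the clause headed by 'told'; the pronoun does not c-command the R-expression — coreference allowed.

Yes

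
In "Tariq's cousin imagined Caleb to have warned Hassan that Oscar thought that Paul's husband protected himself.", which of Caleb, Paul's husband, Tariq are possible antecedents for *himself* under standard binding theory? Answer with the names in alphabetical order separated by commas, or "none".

Paul's husband

*himself* is a reflexive; Principle A requires it to be bound within its binding domain — the clause headed by 'protected'.
— Caleb: subject of the clause headed by 'warned'; c-commands the reflexive but lies outside its binding domain — cannot bind it (Principle A).
— Paul's husband: subject of the clause headed by 'protected'; c-commands the reflexive within its binding domain — allowed (Principle A).
— Tariq: possessor inside the subject DP of the matrix clause; does not c-command the reflexive — cannot bind it (Principle A).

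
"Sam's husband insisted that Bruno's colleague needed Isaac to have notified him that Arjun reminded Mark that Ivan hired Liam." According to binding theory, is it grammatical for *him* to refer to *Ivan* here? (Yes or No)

No

*Ivan* is an R-expression; Principle C requires it to be free (not bound by any c-commanding expression).
— him: object of the clause headed by 'notified'; the pronoun c-commands the R-expression — coreference blocked (Principle C).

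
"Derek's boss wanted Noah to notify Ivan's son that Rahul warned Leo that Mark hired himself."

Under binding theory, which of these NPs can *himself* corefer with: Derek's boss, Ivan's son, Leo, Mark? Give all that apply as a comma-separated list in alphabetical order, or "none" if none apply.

Mark

*himself* is a reflexive; Principle A requires it to be bound within its binding domain — the clause headed by 'hired'.
— Derek's boss: subject of the matrix clause; c-commands the reflexive but lies outside its binding domain — cannot bind it (Principle A).
— Ivan's son: object of the clause headed by 'notify'; c-commands the reflexive but lies outside its binding domain — cannot bind it (Principle A).
— Leo: object of the clause headed by 'warned'; c-commands the reflexive but lies outside its binding domain — cannot bind it (Principle A).
— Mark: subject of the clause headed by 'hired'; c-commands the reflexive within its binding domain — allowed (Principle A).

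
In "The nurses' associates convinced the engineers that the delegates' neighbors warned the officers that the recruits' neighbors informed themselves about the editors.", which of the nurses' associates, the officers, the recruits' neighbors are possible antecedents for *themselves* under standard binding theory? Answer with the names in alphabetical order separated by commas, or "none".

*themselves* is a reflexive; Principle A requires it to be bound within its binding domain — the clause headed by 'informed'.
— the nurses' associates: subject of the matrix clause; c-commands the reflexive but lies outside its binding domain — cannot bind it (Principle A).
— the officers: object of the clause headed by 'warned'; c-commands the reflexive but lies outside its binding domain — cannot bind it (Principle A).
— the recruits' neighbors: subject of the clause headed by 'informed'; c-commands the reflexive within its binding domain — allowed (Principle A).

the recruits' neighbors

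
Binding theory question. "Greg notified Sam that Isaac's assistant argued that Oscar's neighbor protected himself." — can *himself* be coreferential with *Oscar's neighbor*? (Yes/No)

Yes

*himself* is a reflexive; Principle A requires it to be bound within its binding domain — the clause headed by 'protected'.
— Oscar's neighbor: subject of the clause headed by 'protected'; c-commands the reflexive within its binding domain — allowed (Principle A).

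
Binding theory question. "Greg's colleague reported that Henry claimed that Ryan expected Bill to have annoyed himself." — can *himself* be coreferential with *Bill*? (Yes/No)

*himself* is a reflexive; Principle A requires it to be bound within its binding domain — the clause headed by 'annoyed'.
— Bill: subject of the clause headed by 'annoyed'; c-commands the reflexive within its binding domain — allowed (Principle A).

Yes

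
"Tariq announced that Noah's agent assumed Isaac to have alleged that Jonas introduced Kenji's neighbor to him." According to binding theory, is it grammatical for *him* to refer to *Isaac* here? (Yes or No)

Yes

*Isaac* is an R-expression; Principle C requires it to be free (not bound by any c-commanding expression).
— him: second object of the clause headed by 'introduced'; the pronoun does not c-command the R-expression — coreference allowed.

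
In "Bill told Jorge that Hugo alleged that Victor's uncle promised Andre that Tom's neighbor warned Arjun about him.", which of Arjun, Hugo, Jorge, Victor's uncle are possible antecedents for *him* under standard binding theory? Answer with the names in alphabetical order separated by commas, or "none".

*him* is a pronoun; Principle B requires it to be free in its binding domain — the clause headed by 'warned'.
— Arjun: object of the clause headed by 'warned'; c-commands the pronoun within its binding domain — blocked (Principle B).
— Hugo: subject of the clause headed by 'alleged'; c-commands the pronoun but lies outside its binding domain — allowed.
— Jorge: object of the matrix clause; c-commands the pronoun but lies outside its binding domain — allowed.
— Victor's uncle: subject of the clause headed by 'promised'; c-commands the pronoun but lies outside its binding domain — allowed.

Hugo, Jorge, Victor's uncle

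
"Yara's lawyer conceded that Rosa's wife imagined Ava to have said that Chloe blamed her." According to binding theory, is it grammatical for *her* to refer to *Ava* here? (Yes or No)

Yes

*Ava* is an R-expression; Principle C requires it to be free (not bound by any c-commanding expression).
— her: object of the clause headed by 'blamed'; the pronoun does not c-command the R-expression — coreference allowed.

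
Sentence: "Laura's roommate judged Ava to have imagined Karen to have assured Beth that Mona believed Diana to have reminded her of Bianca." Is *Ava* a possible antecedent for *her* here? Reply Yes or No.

Yes

*her* is a pronoun; Principle B requires it to be free in its binding domain — the clause headed by 'reminded'.
— Ava: subject of the clause headed by 'imagined'; c-commands the pronoun but lies outside its binding domain — allowed.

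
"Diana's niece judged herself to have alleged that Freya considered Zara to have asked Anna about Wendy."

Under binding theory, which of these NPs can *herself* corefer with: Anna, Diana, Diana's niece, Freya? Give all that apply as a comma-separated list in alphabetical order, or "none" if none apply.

*herself* is a reflexive; Principle A requires it to be bound within its binding domain — the matrix clause.
— Anna: object of the clause headed by 'asked'; does not c-command the reflexive — cannot bind it (Principle A).
— Diana: possessor inside the subject DP of the matrix clause; does not c-command the reflexive — cannot bind it (Principle A).
— Diana's niece: subject of the matrix clause; c-commands the reflexive within its binding domain — allowed (Principle A).
— Freya: subject of the clause headed by 'considered'; does not c-command the reflexive — cannot bind it (Principle A).

Diana's niece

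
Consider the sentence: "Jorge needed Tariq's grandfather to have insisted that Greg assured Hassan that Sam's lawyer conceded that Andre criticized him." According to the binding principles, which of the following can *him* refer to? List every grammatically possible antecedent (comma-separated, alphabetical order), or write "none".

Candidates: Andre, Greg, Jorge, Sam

Greg, Jorge, Sam

*him* is a pronoun; Principle B requires it to be free in its binding domain — the clause headed by 'criticized'.
— Andre: subject of the clause headed by 'criticized'; c-commands the pronoun within its binding domain — blocked (Principle B).
— Greg: subject of the clause headed by 'assured'; c-commands the pronoun but lies outside its binding domain — allowed.
— Jorge: subject of the matrix clause; c-commands the pronoun but lies outside its binding domain — allowed.
— Sam: possessor inside the subject DP of the clause headed by 'conceded'; does not c-command the pronoun — Principle B does not apply; allowed.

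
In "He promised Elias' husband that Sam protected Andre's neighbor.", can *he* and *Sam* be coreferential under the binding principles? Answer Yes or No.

*Sam* is an R-expression; Principle C requires it to be free (not bound by any c-commanding expression).
— he: subject of the matrix clause; the pronoun c-commands the R-expression — coreference blocked (Principle C).

No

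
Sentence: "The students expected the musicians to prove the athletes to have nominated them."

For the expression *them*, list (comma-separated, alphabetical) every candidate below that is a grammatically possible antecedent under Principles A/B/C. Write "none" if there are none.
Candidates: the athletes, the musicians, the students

the musicians, the students

*them* is a pronoun; Principle B requires it to be free in its binding domain — the clause headed by 'nominated'.
— the athletes: subject of the clause headed by 'nominated'; c-commands the pronoun within its binding domain — blocked (Principle B).
— the musicians: subject of the clause headed by 'prove'; c-commands the pronoun but lies outside its binding domain — allowed.
— the students: subject of the matrix clause; c-commands the pronoun but lies outside its binding domain — allowed.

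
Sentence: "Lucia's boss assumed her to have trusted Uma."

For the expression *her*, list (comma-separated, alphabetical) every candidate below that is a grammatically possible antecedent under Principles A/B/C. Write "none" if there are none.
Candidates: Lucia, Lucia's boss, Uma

*her* is a pronoun; Principle B requires it to be free in its binding domain — the matrix clause.
— Lucia: possessor inside the subject DP of the matrix clause; does not c-command the pronoun — Principle B does not apply; allowed.
— Lucia's boss: subject of the matrix clause; c-commands the pronoun within its binding domain — blocked (Principle B).
— Uma: object of the clause headed by 'trusted'; is c-commanded by the pronoun; coreference would bind this R-expression — blocked (Principle C).

Lucia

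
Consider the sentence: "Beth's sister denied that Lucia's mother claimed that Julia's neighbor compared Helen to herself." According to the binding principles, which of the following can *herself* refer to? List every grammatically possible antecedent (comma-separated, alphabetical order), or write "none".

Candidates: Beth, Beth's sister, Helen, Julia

Helen

*herself* is a reflexive; Principle A requires it to be bound within its binding domain — the clause headed by 'compared'.
— Beth: possessor inside the subject DP of the matrix clause; does not c-command the reflexive — cannot bind it (Principle A).
— Beth's sister: subject of the matrix clause; c-commands the reflexive but lies outside its binding domain — cannot bind it (Principle A).
— Helen: object of the clause headed by 'compared'; c-commands the reflexive within its binding domain — allowed (Principle A).
— Julia: possessor inside the subject DP of the clause headed by 'compared'; does not c-command the reflexive — cannot bind it (Principle A).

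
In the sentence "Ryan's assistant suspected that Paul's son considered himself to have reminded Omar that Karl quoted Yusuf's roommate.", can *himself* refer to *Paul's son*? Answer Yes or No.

Yes

*himself* is a reflexive; Principle A requires it to be bound within its binding domain — the clause headed by 'considered'.
— Paul's son: subject of the clause headed by 'considered'; c-commands the reflexive within its binding domain — allowed (Principle A).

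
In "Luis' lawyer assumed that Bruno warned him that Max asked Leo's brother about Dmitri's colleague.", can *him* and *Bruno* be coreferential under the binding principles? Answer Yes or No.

No

*Bruno* is an R-expression; Principle C requires it to be free (not bound by any c-commanding expression).
— him: object of the clause headed by 'warned'; the R-expression locally c-commands the pronoun — coreference blocked (Principle B on the pronoun).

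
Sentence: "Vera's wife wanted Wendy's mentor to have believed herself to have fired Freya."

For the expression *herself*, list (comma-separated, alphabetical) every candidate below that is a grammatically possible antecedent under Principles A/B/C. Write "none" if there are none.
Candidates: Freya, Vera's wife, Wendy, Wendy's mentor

*herself* is a reflexive; Principle A requires it to be bound within its binding domain — the clause headed by 'believed'.
— Freya: object of the clause headed by 'fired'; does not c-command the reflexive — cannot bind it (Principle A).
— Vera's wife: subject of the matrix clause; c-commands the reflexive but lies outside its binding domain — cannot bind it (Principle A).
— Wendy: possessor inside the subject DP of the clause headed by 'believed'; does not c-command the reflexive — cannot bind it (Principle A).
— Wendy's mentor: subject of the clause headed by 'believed'; c-commands the reflexive within its binding domain — allowed (Principle A).

Wendy's mentor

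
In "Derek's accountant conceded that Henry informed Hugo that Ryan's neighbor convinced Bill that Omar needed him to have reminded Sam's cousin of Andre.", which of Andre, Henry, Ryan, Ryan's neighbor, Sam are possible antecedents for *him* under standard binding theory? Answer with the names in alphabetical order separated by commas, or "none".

*him* is a pronoun; Principle B requires it to be free in its binding domain — the clause headed by 'needed'.
— Andre: second object of the clause headed by 'reminded'; is c-commanded by the pronoun; coreference would bind this R-expression — blocked (Principle C).
— Henry: subject of the clause headed by 'informed'; c-commands the pronoun but lies outside its binding domain — allowed.
— Ryan: possessor inside the subject DP of the clause headed by 'convinced'; does not c-command the pronoun — Principle B does not apply; allowed.
— Ryan's neighbor: subject of the clause headed by 'convinced'; c-commands the pronoun but lies outside its binding domain — allowed.
— Sam: possessor inside the object DP of the clause headed by 'reminded'; is c-commanded by the pronoun; coreference would bind this R-expression — blocked (Principle C).

Henry, Ryan, Ryan's neighbor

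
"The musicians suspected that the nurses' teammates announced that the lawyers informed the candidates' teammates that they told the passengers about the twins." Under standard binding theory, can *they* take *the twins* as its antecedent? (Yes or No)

*they* is a pronoun; Principle B requires it to be free in its binding domain — the clause headed by 'told'.
— the twins: second object of the clause headed by 'told'; is c-commanded by the pronoun; coreference would bind this R-expression — blocked (Principle C).

No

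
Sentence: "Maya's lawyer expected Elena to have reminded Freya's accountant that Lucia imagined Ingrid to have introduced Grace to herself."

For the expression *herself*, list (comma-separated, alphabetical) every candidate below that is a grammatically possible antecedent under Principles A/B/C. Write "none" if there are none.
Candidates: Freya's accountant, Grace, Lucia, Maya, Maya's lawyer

*herself* is a reflexive; Principle A requires it to be bound within its binding domain — the clause headed by 'introduced'.
— Freya's accountant: object of the clause headed by 'reminded'; c-commands the reflexive but lies outside its binding domain — cannot bind it (Principle A).
— Grace: object of the clause headed by 'introduced'; c-commands the reflexive within its binding domain — allowed (Principle A).
— Lucia: subject of the clause headed by 'imagined'; c-commands the reflexive but lies outside its binding domain — cannot bind it (Principle A).
— Maya: possessor inside the subject DP of the matrix clause; does not c-command the reflexive — cannot bind it (Principle A).
— Maya's lawyer: subject of the matrix clause; c-commands the reflexive but lies outside its binding domain — cannot bind it (Principle A).

Grace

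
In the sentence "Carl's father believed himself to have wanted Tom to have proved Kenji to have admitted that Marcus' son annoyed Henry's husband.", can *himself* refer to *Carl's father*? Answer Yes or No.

*himself* is a reflexive; Principle A requires it to be bound within its binding domain — the matrix clause.
— Carl's father: subject of the matrix clause; c-commands the reflexive within its binding domain — allowed (Principle A).

Yes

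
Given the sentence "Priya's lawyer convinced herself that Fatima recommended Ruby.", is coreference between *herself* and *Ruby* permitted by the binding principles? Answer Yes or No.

No

*herself* is a reflexive; Principle A requires it to be bound within its binding domain — the matrix clause.
— Ruby: object of the clause headed by 'recommended'; does not c-command the reflexive — cannot bind it (Principle A).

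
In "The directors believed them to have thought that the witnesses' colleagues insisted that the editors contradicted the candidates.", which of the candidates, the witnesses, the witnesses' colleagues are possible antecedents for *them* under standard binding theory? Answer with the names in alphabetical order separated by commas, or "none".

none

*them* is a pronoun; Principle B requires it to be free in its binding domain — the matrix clause.
— the candidates: object of the clause headed by 'contradicted'; is c-commanded by the pronoun; coreference would bind this R-expression — blocked (Principle C).
— the witnesses: possessor inside the subject DP of the clause headed by 'insisted'; is c-commanded by the pronoun; coreference would bind this R-expression — blocked (Principle C).
— the witnesses' colleagues: subject of the clause headed by 'insisted'; is c-commanded by the pronoun; coreference would bind this R-expression — blocked (Principle C).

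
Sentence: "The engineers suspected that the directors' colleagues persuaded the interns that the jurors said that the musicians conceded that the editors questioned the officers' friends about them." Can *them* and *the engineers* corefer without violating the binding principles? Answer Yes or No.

Yes

*the engineers* is an R-expression; Principle C requires it to be free (not bound by any c-commanding expression).
— them: second object of the clause headed by 'questioned'; the pronoun does not c-command the R-expression — coreference allowed.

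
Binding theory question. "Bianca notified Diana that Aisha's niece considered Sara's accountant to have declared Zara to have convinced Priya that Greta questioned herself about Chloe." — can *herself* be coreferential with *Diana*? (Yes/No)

No

*herself* is a reflexive; Principle A requires it to be bound within its binding domain — the clause headed by 'questioned'.
— Diana: object of the matrix clause; c-commands the reflexive but lies outside its binding domain — cannot bind it (Principle A).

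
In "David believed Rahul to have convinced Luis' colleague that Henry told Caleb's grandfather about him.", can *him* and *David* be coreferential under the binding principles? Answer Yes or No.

Yes

*David* is an R-expression; Principle C requires it to be free (not bound by any c-commanding expression).
— him: second object of the clause headed by 'told'; the pronoun does not c-command the R-expression — coreference allowed.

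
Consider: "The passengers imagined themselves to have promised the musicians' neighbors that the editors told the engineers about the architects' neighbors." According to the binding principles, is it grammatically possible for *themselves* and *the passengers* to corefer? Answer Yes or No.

*themselves* is a reflexive; Principle A requires it to be bound within its binding domain — the matrix clause.
— the passengers: subject of the matrix clause; c-commands the reflexive within its binding domain — allowed (Principle A).

Yes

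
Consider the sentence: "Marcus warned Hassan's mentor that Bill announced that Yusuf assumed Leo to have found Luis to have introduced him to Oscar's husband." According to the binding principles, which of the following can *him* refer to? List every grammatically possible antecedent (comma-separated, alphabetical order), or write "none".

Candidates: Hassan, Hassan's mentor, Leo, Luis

*him* is a pronoun; Principle B requires it to be free in its binding domain — the clause headed by 'introduced'.
— Hassan: possessor inside the object DP of the matrix clause; does not c-command the pronoun — Principle B does not apply; allowed.
— Hassan's mentor: object of the matrix clause; c-commands the pronoun but lies outside its binding domain — allowed.
— Leo: subject of the clause headed by 'found'; c-commands the pronoun but lies outside its binding domain — allowed.
— Luis: subject of the clause headed by 'introduced'; c-commands the pronoun within its binding domain — blocked (Principle B).

Hassan, Hassan's mentor, Leo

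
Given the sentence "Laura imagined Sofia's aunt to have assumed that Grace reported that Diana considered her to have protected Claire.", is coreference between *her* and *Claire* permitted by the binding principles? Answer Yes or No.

No

*her* is a pronoun; Principle B requires it to be free in its binding domain — the clause headed by 'considered'.
— Claire: object of the clause headed by 'protected'; is c-commanded by the pronoun; coreference would bind this R-expression — blocked (Principle C).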